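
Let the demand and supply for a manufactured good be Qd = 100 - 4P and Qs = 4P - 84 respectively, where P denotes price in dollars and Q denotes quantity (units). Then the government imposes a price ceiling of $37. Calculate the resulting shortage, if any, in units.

0

Setting quantity demanded equal to quantity supplied, 100 - 4P = 4P - 84, gives P* = 23 and Q* = 8.
The ceiling of 37 is above the equilibrium price 23, so it is not binding; the market clears at P* = 23, Q* = 8.
Since the control does not bind, there is no shortage.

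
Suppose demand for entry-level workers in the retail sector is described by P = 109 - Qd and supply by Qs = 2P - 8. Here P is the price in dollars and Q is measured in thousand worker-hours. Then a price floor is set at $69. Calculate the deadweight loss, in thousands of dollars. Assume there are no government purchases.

675

Rearranging demand gives Qd = 109 - P. Equilibrium: 109 - P = 2P - 8, so 117 = 3P and P* = 39, Q* = 70.
Because the floor (69) lies above the market-clearing price, it is binding.
At P = 69: Qd = 109 - 69 = 40 and Qs = 2·69 - 8 = 130.
Quantity traded falls to 40. At Q = 40 the demand price is 109 - 40 = 69 and the supply price is (8 + 40)/2 = 24.
Deadweight loss = ½ · (69 - 24) · (70 - 40) = ½ · 45 · 30 = 675.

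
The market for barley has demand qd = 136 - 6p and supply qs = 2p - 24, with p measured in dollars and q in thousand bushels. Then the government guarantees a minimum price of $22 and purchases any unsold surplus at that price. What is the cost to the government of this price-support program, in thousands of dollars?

352

In a free market, 136 - 6p = 2p - 24 gives the equilibrium p* = 20, q* = 16.
Since 22 > 20, the floor is binding.
At p = 22: qd = 136 - 6·22 = 4 and qs = 2·22 - 24 = 20.
Surplus = qs - qd = 16.
Government expenditure = surplus × support price = 16 × 22 = 352.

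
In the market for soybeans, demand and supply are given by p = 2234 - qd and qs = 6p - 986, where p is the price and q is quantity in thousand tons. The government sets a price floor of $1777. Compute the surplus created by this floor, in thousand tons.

9219

Rearranging demand gives qd = 2234 - p. Setting quantity demanded equal to quantity supplied, 2234 - p = 6p - 986, gives p* = 460 and q* = 1774.
Since 1777 > 460, the floor is binding.
At p = 1777: qd = 2234 - 1777 = 457 and qs = 6·1777 - 986 = 9676.
Surplus = qs - qd = 9676 - 457 = 9219.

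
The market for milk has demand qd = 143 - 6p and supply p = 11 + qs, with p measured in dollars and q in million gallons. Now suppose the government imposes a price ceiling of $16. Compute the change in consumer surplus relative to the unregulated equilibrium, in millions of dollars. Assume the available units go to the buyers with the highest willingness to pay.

Rearranging supply gives qs = p - 11. Setting quantity demanded equal to quantity supplied, 143 - 6p = p - 11, gives p* = 22 and q* = 11.
The ceiling of 16 is below the equilibrium price 22, so it binds.
At p = 16: qd = 143 - 6·16 = 47 and qs = 16 - 11 = 5.
Consumer surplus without the control is ½ · (143/6 - 22) · 11 = 121/12.
With the ceiling, 5 units are sold at 16 (assume they go to the highest-value buyers). The demand price at q = 5 is 23, so CS = ½ · [(143/6 - 16) + (23 - 16)] · 5 = 445/12.
Change in consumer surplus = 445/12 - 121/12 = 27.

27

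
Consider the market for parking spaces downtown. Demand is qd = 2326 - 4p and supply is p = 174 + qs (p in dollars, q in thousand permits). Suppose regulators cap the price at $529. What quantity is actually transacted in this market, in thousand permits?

Rearranging supply gives qs = p - 174. Equilibrium: 2326 - 4p = p - 174, so 2500 = 5p and p* = 500, q* = 326.
The ceiling of 529 is above the equilibrium price 500, so it is not binding; the market clears at p* = 500, q* = 326.

326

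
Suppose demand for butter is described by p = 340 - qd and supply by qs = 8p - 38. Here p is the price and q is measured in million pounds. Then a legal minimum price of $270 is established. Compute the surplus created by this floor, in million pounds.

2052

Rearranging demand gives qd = 340 - p. Setting quantity demanded equal to quantity supplied, 340 - p = 8p - 38, gives p* = 42 and q* = 298.
The floor of 270 is above the equilibrium price 42, so it binds.
At p = 270: qd = 340 - 270 = 70 and qs = 8·270 - 38 = 2122.
Surplus = qs - qd = 2122 - 70 = 2052.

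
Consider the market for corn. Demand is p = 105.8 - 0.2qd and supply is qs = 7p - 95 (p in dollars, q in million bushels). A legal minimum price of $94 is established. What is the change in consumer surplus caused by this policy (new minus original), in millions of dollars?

Rearranging demand gives qd = 529 - 5p. Equilibrium: 529 - 5p = 7p - 95, so 624 = 12p and p* = 52, q* = 269.
Because the floor (94) lies above the market-clearing price, it is binding.
At p = 94: qd = 529 - 5·94 = 59 and qs = 7·94 - 95 = 563.
Consumer surplus without the control is ½ · (105.8 - 52) · 269 = 7236.1.
With the floor, consumers buy 59 units at 94, so CS = ½ · (105.8 - 94) · 59 = 348.1.
Change in consumer surplus = 348.1 - 7236.1 = -6888.

-6888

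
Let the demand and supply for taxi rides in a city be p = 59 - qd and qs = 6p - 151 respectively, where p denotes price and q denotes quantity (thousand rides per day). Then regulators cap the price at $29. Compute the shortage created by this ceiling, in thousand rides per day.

Rearranging demand gives qd = 59 - p. Equilibrium: 59 - p = 6p - 151, so 210 = 7p and p* = 30, q* = 29.
The ceiling of 29 is below the equilibrium price 30, so it binds.
At p = 29: qd = 59 - 29 = 30 and qs = 6·29 - 151 = 23.
Shortage = qd - qs = 30 - 23 = 7.

7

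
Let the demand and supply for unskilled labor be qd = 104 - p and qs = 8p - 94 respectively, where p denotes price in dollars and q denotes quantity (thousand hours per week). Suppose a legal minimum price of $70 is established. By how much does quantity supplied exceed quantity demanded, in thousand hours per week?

432

Without the control the market clears where 104 - p = 8p - 94, i.e. p* = 22 and q* = 82.
Since 70 > 22, the floor is binding.
At p = 70: qd = 104 - 70 = 34 and qs = 8·70 - 94 = 466.
Surplus = qs - qd = 466 - 34 = 432.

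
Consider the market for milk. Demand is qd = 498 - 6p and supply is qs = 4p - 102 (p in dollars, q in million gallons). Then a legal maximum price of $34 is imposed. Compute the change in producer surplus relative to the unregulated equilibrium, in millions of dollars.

-2236

Equilibrium: 498 - 6p = 4p - 102, so 600 = 10p and p* = 60, q* = 138.
The ceiling of 34 is below the equilibrium price 60, so it binds.
At p = 34: qd = 498 - 6·34 = 294 and qs = 4·34 - 102 = 34.
Producer surplus without the control is ½ · (60 - 25.5) · 138 = 2380.5.
With the ceiling, producers sell 34 units at 34, so PS = ½ · (34 - 25.5) · 34 = 144.5.
Change in producer surplus = 144.5 - 2380.5 = -2236.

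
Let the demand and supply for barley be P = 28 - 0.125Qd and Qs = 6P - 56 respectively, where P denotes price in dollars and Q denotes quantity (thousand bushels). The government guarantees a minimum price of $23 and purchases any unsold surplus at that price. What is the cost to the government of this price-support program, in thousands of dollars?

Rearranging demand gives Qd = 224 - 8P. In a free market, 224 - 8P = 6P - 56 gives the equilibrium P* = 20, Q* = 64.
The floor of 23 is above the equilibrium price 20, so it binds.
At P = 23: Qd = 224 - 8·23 = 40 and Qs = 6·23 - 56 = 82.
Surplus = Qs - Qd = 42.
Government expenditure = surplus × support price = 42 × 23 = 966.

966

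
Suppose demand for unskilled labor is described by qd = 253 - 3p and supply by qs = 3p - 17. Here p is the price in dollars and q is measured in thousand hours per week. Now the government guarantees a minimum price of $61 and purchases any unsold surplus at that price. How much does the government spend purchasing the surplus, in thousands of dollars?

5856

In a free market, 253 - 3p = 3p - 17 gives the equilibrium p* = 45, q* = 118.
The floor of 61 is above the equilibrium price 45, so it binds.
At p = 61: qd = 253 - 3·61 = 70 and qs = 3·61 - 17 = 166.
Surplus = qs - qd = 96.
Government expenditure = surplus × support price = 96 × 61 = 5856.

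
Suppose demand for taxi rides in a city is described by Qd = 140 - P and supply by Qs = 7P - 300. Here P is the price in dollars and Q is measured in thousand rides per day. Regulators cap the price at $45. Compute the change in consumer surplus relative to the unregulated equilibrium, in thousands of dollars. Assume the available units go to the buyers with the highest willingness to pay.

Equilibrium: 140 - P = 7P - 300, so 440 = 8P and P* = 55, Q* = 85.
The ceiling of 45 is below the equilibrium price 55, so it binds.
At P = 45: Qd = 140 - 45 = 95 and Qs = 7·45 - 300 = 15.
Consumer surplus without the control is ½ · (140 - 55) · 85 = 3612.5.
With the ceiling, 15 units are sold at 45 (assume they go to the highest-value buyers). The demand price at Q = 15 is 125, so CS = ½ · [(140 - 45) + (125 - 45)] · 15 = 1312.5.
Change in consumer surplus = 1312.5 - 3612.5 = -2300.

-2300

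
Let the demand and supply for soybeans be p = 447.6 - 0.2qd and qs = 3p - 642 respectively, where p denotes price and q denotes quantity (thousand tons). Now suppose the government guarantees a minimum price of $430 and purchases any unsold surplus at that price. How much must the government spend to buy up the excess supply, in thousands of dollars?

240800

Rearranging demand gives qd = 2238 - 5p. In a free market, 2238 - 5p = 3p - 642 gives the equilibrium p* = 360, q* = 438.
The floor of 430 is above the equilibrium price 360, so it binds.
At p = 430: qd = 2238 - 5·430 = 88 and qs = 3·430 - 642 = 648.
Surplus = qs - qd = 560.
Government expenditure = surplus × support price = 560 × 430 = 240800.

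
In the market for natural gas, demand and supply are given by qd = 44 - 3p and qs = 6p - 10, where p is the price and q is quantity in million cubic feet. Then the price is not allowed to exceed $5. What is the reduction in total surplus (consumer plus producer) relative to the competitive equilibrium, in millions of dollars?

In a free market, 44 - 3p = 6p - 10 gives the equilibrium p* = 6, q* = 26.
Because the ceiling (5) lies below the market-clearing price, it is binding.
At p = 5: qd = 44 - 3·5 = 29 and qs = 6·5 - 10 = 20.
Quantity traded falls to 20. At q = 20 the demand price is (44 - 20)/3 = 8 and the supply price is (10 + 20)/6 = 5.
Deadweight loss = ½ · (8 - 5) · (26 - 20) = ½ · 3 · 6 = 9.

9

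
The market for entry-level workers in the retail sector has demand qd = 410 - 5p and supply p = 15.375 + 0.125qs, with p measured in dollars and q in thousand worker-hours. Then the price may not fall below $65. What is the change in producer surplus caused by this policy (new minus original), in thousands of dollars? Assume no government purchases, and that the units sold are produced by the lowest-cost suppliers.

Rearranging supply gives qs = 8p - 123. In a free market, 410 - 5p = 8p - 123 gives the equilibrium p* = 41, q* = 205.
Since 65 > 41, the floor is binding.
At p = 65: qd = 410 - 5·65 = 85 and qs = 8·65 - 123 = 397.
Producer surplus without the control is ½ · (41 - 15.375) · 205 = 2626.5625.
With the floor, 85 units are sold at 65. The supply price at q = 85 is 26, so PS = ½ · [(65 - 15.375) + (65 - 26)] · 85 = 3766.5625.
Change in producer surplus = 3766.5625 - 2626.5625 = 1140.

1140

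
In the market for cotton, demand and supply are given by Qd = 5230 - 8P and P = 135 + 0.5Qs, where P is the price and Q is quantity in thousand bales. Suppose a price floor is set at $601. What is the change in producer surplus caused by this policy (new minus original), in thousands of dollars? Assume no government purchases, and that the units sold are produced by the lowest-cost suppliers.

Rearranging supply gives Qs = 2P - 270. Equilibrium: 5230 - 8P = 2P - 270, so 5500 = 10P and P* = 550, Q* = 830.
The floor of 601 is above the equilibrium price 550, so it binds.
At P = 601: Qd = 5230 - 8·601 = 422 and Qs = 2·601 - 270 = 932.
Producer surplus without the control is ½ · (550 - 135) · 830 = 172225.
With the floor, 422 units are sold at 601. The supply price at Q = 422 is 346, so PS = ½ · [(601 - 135) + (601 - 346)] · 422 = 152131.
Change in producer surplus = 152131 - 172225 = -20094.

-20094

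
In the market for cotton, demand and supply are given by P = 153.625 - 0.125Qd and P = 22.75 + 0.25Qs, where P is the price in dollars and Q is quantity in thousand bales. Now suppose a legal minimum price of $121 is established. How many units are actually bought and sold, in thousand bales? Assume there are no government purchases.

261

Rearranging demand gives Qd = 1229 - 8P; rearranging supply gives Qs = 4P - 91. In a free market, 1229 - 8P = 4P - 91 gives the equilibrium P* = 110, Q* = 349.
Since 121 > 110, the floor is binding.
At P = 121: Qd = 1229 - 8·121 = 261 and Qs = 4·121 - 91 = 393.
The quantity actually transacted is the short side, demand: 261.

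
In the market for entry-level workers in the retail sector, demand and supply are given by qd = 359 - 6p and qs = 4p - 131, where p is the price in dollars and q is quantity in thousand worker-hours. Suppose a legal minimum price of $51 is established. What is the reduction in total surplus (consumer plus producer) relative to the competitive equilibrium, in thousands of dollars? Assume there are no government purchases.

Equilibrium: 359 - 6p = 4p - 131, so 490 = 10p and p* = 49, q* = 65.
Since 51 > 49, the floor is binding.
At p = 51: qd = 359 - 6·51 = 53 and qs = 4·51 - 131 = 73.
Quantity traded falls to 53. At q = 53 the demand price is (359 - 53)/6 = 51 and the supply price is (131 + 53)/4 = 46.
Deadweight loss = ½ · (51 - 46) · (65 - 53) = ½ · 5 · 12 = 30.

30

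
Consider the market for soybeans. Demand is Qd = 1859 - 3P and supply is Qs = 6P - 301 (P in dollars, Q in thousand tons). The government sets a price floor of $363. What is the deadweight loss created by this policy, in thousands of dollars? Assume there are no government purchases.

34040.25

Without the control the market clears where 1859 - 3P = 6P - 301, i.e. P* = 240 and Q* = 1139.
The floor of 363 is above the equilibrium price 240, so it binds.
At P = 363: Qd = 1859 - 3·363 = 770 and Qs = 6·363 - 301 = 1877.
Quantity traded falls to 770. At Q = 770 the demand price is (1859 - 770)/3 = 363 and the supply price is (301 + 770)/6 = 178.5.
Deadweight loss = ½ · (363 - 178.5) · (1139 - 770) = ½ · 184.5 · 369 = 34040.25.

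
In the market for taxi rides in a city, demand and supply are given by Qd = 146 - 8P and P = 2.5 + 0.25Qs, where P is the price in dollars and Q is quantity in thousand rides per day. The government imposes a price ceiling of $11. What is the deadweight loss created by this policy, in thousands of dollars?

12

Rearranging supply gives Qs = 4P - 10. Setting quantity demanded equal to quantity supplied, 146 - 8P = 4P - 10, gives P* = 13 and Q* = 42.
Because the ceiling (11) lies below the market-clearing price, it is binding.
At P = 11: Qd = 146 - 8·11 = 58 and Qs = 4·11 - 10 = 34.
Quantity traded falls to 34. At Q = 34 the demand price is (146 - 34)/8 = 14 and the supply price is (10 + 34)/4 = 11.
Deadweight loss = ½ · (14 - 11) · (42 - 34) = ½ · 3 · 8 = 12.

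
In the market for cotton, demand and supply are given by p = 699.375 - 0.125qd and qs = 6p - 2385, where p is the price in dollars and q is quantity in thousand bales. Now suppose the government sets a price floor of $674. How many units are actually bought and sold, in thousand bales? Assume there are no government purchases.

203

Rearranging demand gives qd = 5595 - 8p. Without the control the market clears where 5595 - 8p = 6p - 2385, i.e. p* = 570 and q* = 1035.
Since 674 > 570, the floor is binding.
At p = 674: qd = 5595 - 8·674 = 203 and qs = 6·674 - 2385 = 1659.
The quantity actually transacted is the short side, demand: 203.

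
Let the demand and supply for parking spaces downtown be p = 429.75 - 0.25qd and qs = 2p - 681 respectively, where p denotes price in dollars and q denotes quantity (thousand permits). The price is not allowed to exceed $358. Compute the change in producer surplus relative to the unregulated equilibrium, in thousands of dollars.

Rearranging demand gives qd = 1719 - 4p. Without the control the market clears where 1719 - 4p = 2p - 681, i.e. p* = 400 and q* = 119.
Since 358 < 400, the ceiling is binding.
At p = 358: qd = 1719 - 4·358 = 287 and qs = 2·358 - 681 = 35.
Producer surplus without the control is ½ · (400 - 340.5) · 119 = 3540.25.
With the ceiling, producers sell 35 units at 358, so PS = ½ · (358 - 340.5) · 35 = 306.25.
Change in producer surplus = 306.25 - 3540.25 = -3234.

-3234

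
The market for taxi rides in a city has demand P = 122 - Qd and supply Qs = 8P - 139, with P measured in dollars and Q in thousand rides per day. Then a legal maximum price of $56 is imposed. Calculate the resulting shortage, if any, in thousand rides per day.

Rearranging demand gives Qd = 122 - P. Setting quantity demanded equal to quantity supplied, 122 - P = 8P - 139, gives P* = 29 and Q* = 93.
Since 56 is above P* = 29, the ceiling does not bind and the free-market outcome prevails.
Since the control does not bind, there is no shortage.

0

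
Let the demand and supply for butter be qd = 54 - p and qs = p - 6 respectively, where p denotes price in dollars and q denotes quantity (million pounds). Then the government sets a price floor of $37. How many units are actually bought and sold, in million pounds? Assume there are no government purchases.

17

Equilibrium: 54 - p = p - 6, so 60 = 2p and p* = 30, q* = 24.
Because the floor (37) lies above the market-clearing price, it is binding.
At p = 37: qd = 54 - 37 = 17 and qs = 37 - 6 = 31.
The quantity actually transacted is the short side, demand: 17.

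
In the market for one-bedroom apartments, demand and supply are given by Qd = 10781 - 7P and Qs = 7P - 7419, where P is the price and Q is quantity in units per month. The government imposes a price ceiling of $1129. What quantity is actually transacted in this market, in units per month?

484

In a free market, 10781 - 7P = 7P - 7419 gives the equilibrium P* = 1300, Q* = 1681.
The ceiling of 1129 is below the equilibrium price 1300, so it binds.
At P = 1129: Qd = 10781 - 7·1129 = 2878 and Qs = 7·1129 - 7419 = 484.
The quantity actually transacted is the short side, supply: 484.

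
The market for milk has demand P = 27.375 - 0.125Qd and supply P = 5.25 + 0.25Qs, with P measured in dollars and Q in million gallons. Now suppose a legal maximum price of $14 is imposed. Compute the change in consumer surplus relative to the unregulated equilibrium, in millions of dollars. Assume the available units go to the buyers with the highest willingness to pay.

Rearranging demand gives Qd = 219 - 8P; rearranging supply gives Qs = 4P - 21. Setting quantity demanded equal to quantity supplied, 219 - 8P = 4P - 21, gives P* = 20 and Q* = 59.
The ceiling of 14 is below the equilibrium price 20, so it binds.
At P = 14: Qd = 219 - 8·14 = 107 and Qs = 4·14 - 21 = 35.
Consumer surplus without the control is ½ · (27.375 - 20) · 59 = 217.5625.
With the ceiling, 35 units are sold at 14 (assume they go to the highest-value buyers). The demand price at Q = 35 is 23, so CS = ½ · [(27.375 - 14) + (23 - 14)] · 35 = 391.5625.
Change in consumer surplus = 391.5625 - 217.5625 = 174.

174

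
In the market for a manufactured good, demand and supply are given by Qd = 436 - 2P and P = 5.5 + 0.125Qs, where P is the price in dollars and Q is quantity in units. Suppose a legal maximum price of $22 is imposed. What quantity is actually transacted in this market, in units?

132

Rearranging supply gives Qs = 8P - 44. Setting quantity demanded equal to quantity supplied, 436 - 2P = 8P - 44, gives P* = 48 and Q* = 340.
The ceiling of 22 is below the equilibrium price 48, so it binds.
At P = 22: Qd = 436 - 2·22 = 392 and Qs = 8·22 - 44 = 132.
The quantity actually transacted is the short side, supply: 132.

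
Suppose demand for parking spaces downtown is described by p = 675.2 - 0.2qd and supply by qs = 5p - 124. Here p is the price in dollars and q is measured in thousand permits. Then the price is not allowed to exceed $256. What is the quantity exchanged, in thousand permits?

Rearranging demand gives qd = 3376 - 5p. Setting quantity demanded equal to quantity supplied, 3376 - 5p = 5p - 124, gives p* = 350 and q* = 1626.
The ceiling of 256 is below the equilibrium price 350, so it binds.
At p = 256: qd = 3376 - 5·256 = 2096 and qs = 5·256 - 124 = 1156.
The quantity actually transacted is the short side, supply: 1156.

1156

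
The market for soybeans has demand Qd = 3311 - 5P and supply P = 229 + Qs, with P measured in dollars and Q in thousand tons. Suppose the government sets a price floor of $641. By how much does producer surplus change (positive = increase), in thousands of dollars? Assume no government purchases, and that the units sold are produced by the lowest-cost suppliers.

Rearranging supply gives Qs = P - 229. In a free market, 3311 - 5P = P - 229 gives the equilibrium P* = 590, Q* = 361.
Since 641 > 590, the floor is binding.
At P = 641: Qd = 3311 - 5·641 = 106 and Qs = 641 - 229 = 412.
Producer surplus without the control is ½ · (590 - 229) · 361 = 65160.5.
With the floor, 106 units are sold at 641. The supply price at Q = 106 is 335, so PS = ½ · [(641 - 229) + (641 - 335)] · 106 = 38054.
Change in producer surplus = 38054 - 65160.5 = -27106.5.

-27106.5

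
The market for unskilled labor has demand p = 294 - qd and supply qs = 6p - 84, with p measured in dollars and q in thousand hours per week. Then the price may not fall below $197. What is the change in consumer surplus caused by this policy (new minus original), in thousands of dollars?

-24095.5

Rearranging demand gives qd = 294 - p. Without the control the market clears where 294 - p = 6p - 84, i.e. p* = 54 and q* = 240.
Because the floor (197) lies above the market-clearing price, it is binding.
At p = 197: qd = 294 - 197 = 97 and qs = 6·197 - 84 = 1098.
Consumer surplus without the control is ½ · (294 - 54) · 240 = 28800.
With the floor, consumers buy 97 units at 197, so CS = ½ · (294 - 197) · 97 = 4704.5.
Change in consumer surplus = 4704.5 - 28800 = -24095.5.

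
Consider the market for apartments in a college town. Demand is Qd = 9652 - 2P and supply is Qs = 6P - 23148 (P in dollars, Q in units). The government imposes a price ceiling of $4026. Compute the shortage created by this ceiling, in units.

Equilibrium: 9652 - 2P = 6P - 23148, so 32800 = 8P and P* = 4100, Q* = 1452.
Since 4026 < 4100, the ceiling is binding.
At P = 4026: Qd = 9652 - 2·4026 = 1600 and Qs = 6·4026 - 23148 = 1008.
Shortage = Qd - Qs = 1600 - 1008 = 592.

592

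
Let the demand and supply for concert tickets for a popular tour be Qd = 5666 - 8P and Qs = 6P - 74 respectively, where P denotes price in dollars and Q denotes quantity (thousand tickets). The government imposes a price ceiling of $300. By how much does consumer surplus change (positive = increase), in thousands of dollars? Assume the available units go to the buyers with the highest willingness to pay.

162635

Without the control the market clears where 5666 - 8P = 6P - 74, i.e. P* = 410 and Q* = 2386.
Because the ceiling (300) lies below the market-clearing price, it is binding.
At P = 300: Qd = 5666 - 8·300 = 3266 and Qs = 6·300 - 74 = 1726.
Consumer surplus without the control is ½ · (708.25 - 410) · 2386 = 355812.25.
With the ceiling, 1726 units are sold at 300 (assume they go to the highest-value buyers). The demand price at Q = 1726 is 492.5, so CS = ½ · [(708.25 - 300) + (492.5 - 300)] · 1726 = 518447.25.
Change in consumer surplus = 518447.25 - 355812.25 = 162635.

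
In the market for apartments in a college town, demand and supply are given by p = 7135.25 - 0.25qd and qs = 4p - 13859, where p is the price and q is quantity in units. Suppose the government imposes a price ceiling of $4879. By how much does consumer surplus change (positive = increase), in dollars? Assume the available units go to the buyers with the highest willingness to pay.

2027115

Rearranging demand gives qd = 28541 - 4p. Equilibrium: 28541 - 4p = 4p - 13859, so 42400 = 8p and p* = 5300, q* = 7341.
Because the ceiling (4879) lies below the market-clearing price, it is binding.
At p = 4879: qd = 28541 - 4·4879 = 9025 and qs = 4·4879 - 13859 = 5657.
Consumer surplus without the control is ½ · (7135.25 - 5300) · 7341 = 6736285.125.
With the ceiling, 5657 units are sold at 4879 (assume they go to the highest-value buyers). The demand price at q = 5657 is 5721, so CS = ½ · [(7135.25 - 4879) + (5721 - 4879)] · 5657 = 8763400.125.
Change in consumer surplus = 8763400.125 - 6736285.125 = 2027115.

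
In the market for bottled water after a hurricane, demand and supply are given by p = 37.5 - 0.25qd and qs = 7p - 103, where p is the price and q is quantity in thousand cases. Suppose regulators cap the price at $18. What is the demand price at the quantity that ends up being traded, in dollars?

Rearranging demand gives qd = 150 - 4p. In a free market, 150 - 4p = 7p - 103 gives the equilibrium p* = 23, q* = 58.
Because the ceiling (18) lies below the market-clearing price, it is binding.
At p = 18: qd = 150 - 4·18 = 78 and qs = 7·18 - 103 = 23.
Only 23 units reach the market. On the demand curve, the marginal buyer's willingness to pay at q = 23 is (150 - 23)/4 = 31.75.

31.75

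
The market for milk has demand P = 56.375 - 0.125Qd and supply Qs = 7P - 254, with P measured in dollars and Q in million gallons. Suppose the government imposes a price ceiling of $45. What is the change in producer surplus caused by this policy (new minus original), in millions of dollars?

-136

Rearranging demand gives Qd = 451 - 8P. Equilibrium: 451 - 8P = 7P - 254, so 705 = 15P and P* = 47, Q* = 75.
Since 45 < 47, the ceiling is binding.
At P = 45: Qd = 451 - 8·45 = 91 and Qs = 7·45 - 254 = 61.
Producer surplus without the control is ½ · (47 - 254/7) · 75 = 5625/14.
With the ceiling, producers sell 61 units at 45, so PS = ½ · (45 - 254/7) · 61 = 3721/14.
Change in producer surplus = 3721/14 - 5625/14 = -136.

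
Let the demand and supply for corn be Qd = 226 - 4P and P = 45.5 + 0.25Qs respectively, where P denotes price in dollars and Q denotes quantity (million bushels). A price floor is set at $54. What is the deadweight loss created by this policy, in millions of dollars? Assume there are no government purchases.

36

Rearranging supply gives Qs = 4P - 182. In a free market, 226 - 4P = 4P - 182 gives the equilibrium P* = 51, Q* = 22.
The floor of 54 is above the equilibrium price 51, so it binds.
At P = 54: Qd = 226 - 4·54 = 10 and Qs = 4·54 - 182 = 34.
Quantity traded falls to 10. At Q = 10 the demand price is (226 - 10)/4 = 54 and the supply price is (182 + 10)/4 = 48.
Deadweight loss = ½ · (54 - 48) · (22 - 10) = ½ · 6 · 12 = 36.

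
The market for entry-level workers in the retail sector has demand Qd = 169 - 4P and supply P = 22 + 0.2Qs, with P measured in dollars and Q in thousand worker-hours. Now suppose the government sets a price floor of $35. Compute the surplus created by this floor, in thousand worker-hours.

36

Rearranging supply gives Qs = 5P - 110. Without the control the market clears where 169 - 4P = 5P - 110, i.e. P* = 31 and Q* = 45.
Since 35 > 31, the floor is binding.
At P = 35: Qd = 169 - 4·35 = 29 and Qs = 5·35 - 110 = 65.
Surplus = Qs - Qd = 65 - 29 = 36.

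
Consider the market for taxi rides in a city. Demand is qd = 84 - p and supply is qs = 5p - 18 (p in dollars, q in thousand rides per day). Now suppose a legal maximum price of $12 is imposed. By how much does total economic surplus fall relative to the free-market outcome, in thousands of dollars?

375

In a free market, 84 - p = 5p - 18 gives the equilibrium p* = 17, q* = 67.
Because the ceiling (12) lies below the market-clearing price, it is binding.
At p = 12: qd = 84 - 12 = 72 and qs = 5·12 - 18 = 42.
Quantity traded falls to 42. At q = 42 the demand price is 84 - 42 = 42 and the supply price is (18 + 42)/5 = 12.
Deadweight loss = ½ · (42 - 12) · (67 - 42) = ½ · 30 · 25 = 375.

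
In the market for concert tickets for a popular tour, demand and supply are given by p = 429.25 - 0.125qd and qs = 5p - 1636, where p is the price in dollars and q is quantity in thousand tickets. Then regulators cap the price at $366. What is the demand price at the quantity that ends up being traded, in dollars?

405

Rearranging demand gives qd = 3434 - 8p. In a free market, 3434 - 8p = 5p - 1636 gives the equilibrium p* = 390, q* = 314.
Since 366 < 390, the ceiling is binding.
At p = 366: qd = 3434 - 8·366 = 506 and qs = 5·366 - 1636 = 194.
Only 194 units reach the market. On the demand curve, the marginal buyer's willingness to pay at q = 194 is (3434 - 194)/8 = 405.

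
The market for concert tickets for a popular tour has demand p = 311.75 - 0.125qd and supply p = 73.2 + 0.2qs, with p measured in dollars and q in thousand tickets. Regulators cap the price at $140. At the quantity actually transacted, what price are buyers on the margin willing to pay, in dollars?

Rearranging demand gives qd = 2494 - 8p; rearranging supply gives qs = 5p - 366. Equilibrium: 2494 - 8p = 5p - 366, so 2860 = 13p and p* = 220, q* = 734.
The ceiling of 140 is below the equilibrium price 220, so it binds.
At p = 140: qd = 2494 - 8·140 = 1374 and qs = 5·140 - 366 = 334.
Only 334 units reach the market. On the demand curve, the marginal buyer's willingness to pay at q = 334 is (2494 - 334)/8 = 270.

270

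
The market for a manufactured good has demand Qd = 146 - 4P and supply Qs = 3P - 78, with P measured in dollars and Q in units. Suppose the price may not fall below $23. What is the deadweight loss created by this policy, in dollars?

Without the control the market clears where 146 - 4P = 3P - 78, i.e. P* = 32 and Q* = 18.
Since 23 is below P* = 32, the floor does not bind and the free-market outcome prevails.
Since the control does not bind, no trades are prevented and deadweight loss is zero.

0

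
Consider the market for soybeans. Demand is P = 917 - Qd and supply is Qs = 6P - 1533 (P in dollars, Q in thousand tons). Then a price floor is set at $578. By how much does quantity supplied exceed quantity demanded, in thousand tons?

1596

Rearranging demand gives Qd = 917 - P. In a free market, 917 - P = 6P - 1533 gives the equilibrium P* = 350, Q* = 567.
Because the floor (578) lies above the market-clearing price, it is binding.
At P = 578: Qd = 917 - 578 = 339 and Qs = 6·578 - 1533 = 1935.
Surplus = Qs - Qd = 1935 - 339 = 1596.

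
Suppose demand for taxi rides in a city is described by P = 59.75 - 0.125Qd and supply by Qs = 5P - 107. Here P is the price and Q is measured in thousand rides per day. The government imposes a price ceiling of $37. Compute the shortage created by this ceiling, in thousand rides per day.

104

Rearranging demand gives Qd = 478 - 8P. Setting quantity demanded equal to quantity supplied, 478 - 8P = 5P - 107, gives P* = 45 and Q* = 118.
Because the ceiling (37) lies below the market-clearing price, it is binding.
At P = 37: Qd = 478 - 8·37 = 182 and Qs = 5·37 - 107 = 78.
Shortage = Qd - Qs = 182 - 78 = 104.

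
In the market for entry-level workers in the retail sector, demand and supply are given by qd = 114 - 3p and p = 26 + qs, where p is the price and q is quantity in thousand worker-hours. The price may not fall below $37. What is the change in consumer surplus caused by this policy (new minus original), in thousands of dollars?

Rearranging supply gives qs = p - 26. Equilibrium: 114 - 3p = p - 26, so 140 = 4p and p* = 35, q* = 9.
Since 37 > 35, the floor is binding.
At p = 37: qd = 114 - 3·37 = 3 and qs = 37 - 26 = 11.
Consumer surplus without the control is ½ · (38 - 35) · 9 = 13.5.
With the floor, consumers buy 3 units at 37, so CS = ½ · (38 - 37) · 3 = 1.5.
Change in consumer surplus = 1.5 - 13.5 = -12.

-12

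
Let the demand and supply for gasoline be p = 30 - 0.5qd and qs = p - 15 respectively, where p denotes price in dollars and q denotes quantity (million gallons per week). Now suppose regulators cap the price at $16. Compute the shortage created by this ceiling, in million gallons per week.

Rearranging demand gives qd = 60 - 2p. In a free market, 60 - 2p = p - 15 gives the equilibrium p* = 25, q* = 10.
Since 16 < 25, the ceiling is binding.
At p = 16: qd = 60 - 2·16 = 28 and qs = 16 - 15 = 1.
Shortage = qd - qs = 28 - 1 = 27.

27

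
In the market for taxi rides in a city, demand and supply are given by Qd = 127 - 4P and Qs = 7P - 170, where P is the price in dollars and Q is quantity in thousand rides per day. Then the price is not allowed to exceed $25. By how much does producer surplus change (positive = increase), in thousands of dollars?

-24

Setting quantity demanded equal to quantity supplied, 127 - 4P = 7P - 170, gives P* = 27 and Q* = 19.
Because the ceiling (25) lies below the market-clearing price, it is binding.
At P = 25: Qd = 127 - 4·25 = 27 and Qs = 7·25 - 170 = 5.
Producer surplus without the control is ½ · (27 - 170/7) · 19 = 361/14.
With the ceiling, producers sell 5 units at 25, so PS = ½ · (25 - 170/7) · 5 = 25/14.
Change in producer surplus = 25/14 - 361/14 = -24.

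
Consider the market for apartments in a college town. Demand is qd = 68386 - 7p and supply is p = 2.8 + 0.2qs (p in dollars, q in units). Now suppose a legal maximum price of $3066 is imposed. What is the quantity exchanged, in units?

15316

Rearranging supply gives qs = 5p - 14. Equilibrium: 68386 - 7p = 5p - 14, so 68400 = 12p and p* = 5700, q* = 28486.
The ceiling of 3066 is below the equilibrium price 5700, so it binds.
At p = 3066: qd = 68386 - 7·3066 = 46924 and qs = 5·3066 - 14 = 15316.
The quantity actually transacted is the short side, supply: 15316.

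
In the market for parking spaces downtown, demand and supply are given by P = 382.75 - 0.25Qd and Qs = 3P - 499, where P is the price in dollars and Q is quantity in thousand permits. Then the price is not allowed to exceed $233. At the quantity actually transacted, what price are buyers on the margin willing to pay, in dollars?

332.75

Rearranging demand gives Qd = 1531 - 4P. Setting quantity demanded equal to quantity supplied, 1531 - 4P = 3P - 499, gives P* = 290 and Q* = 371.
The ceiling of 233 is below the equilibrium price 290, so it binds.
At P = 233: Qd = 1531 - 4·233 = 599 and Qs = 3·233 - 499 = 200.
Only 200 units reach the market. On the demand curve, the marginal buyer's willingness to pay at Q = 200 is (1531 - 200)/4 = 332.75.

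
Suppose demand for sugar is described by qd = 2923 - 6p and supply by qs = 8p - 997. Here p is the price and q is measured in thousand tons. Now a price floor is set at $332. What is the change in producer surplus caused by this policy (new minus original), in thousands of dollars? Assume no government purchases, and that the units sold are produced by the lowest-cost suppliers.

Setting quantity demanded equal to quantity supplied, 2923 - 6p = 8p - 997, gives p* = 280 and q* = 1243.
The floor of 332 is above the equilibrium price 280, so it binds.
At p = 332: qd = 2923 - 6·332 = 931 and qs = 8·332 - 997 = 1659.
Producer surplus without the control is ½ · (280 - 124.625) · 1243 = 96565.5625.
With the floor, 931 units are sold at 332. The supply price at q = 931 is 241, so PS = ½ · [(332 - 124.625) + (332 - 241)] · 931 = 138893.5625.
Change in producer surplus = 138893.5625 - 96565.5625 = 42328.

42328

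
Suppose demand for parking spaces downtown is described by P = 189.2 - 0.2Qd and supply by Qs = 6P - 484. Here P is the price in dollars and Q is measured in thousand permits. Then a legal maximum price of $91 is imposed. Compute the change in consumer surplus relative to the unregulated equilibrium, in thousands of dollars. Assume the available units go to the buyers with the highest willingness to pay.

Rearranging demand gives Qd = 946 - 5P. Setting quantity demanded equal to quantity supplied, 946 - 5P = 6P - 484, gives P* = 130 and Q* = 296.
Since 91 < 130, the ceiling is binding.
At P = 91: Qd = 946 - 5·91 = 491 and Qs = 6·91 - 484 = 62.
Consumer surplus without the control is ½ · (189.2 - 130) · 296 = 8761.6.
With the ceiling, 62 units are sold at 91 (assume they go to the highest-value buyers). The demand price at Q = 62 is 176.8, so CS = ½ · [(189.2 - 91) + (176.8 - 91)] · 62 = 5704.
Change in consumer surplus = 5704 - 8761.6 = -3057.6.

-3057.6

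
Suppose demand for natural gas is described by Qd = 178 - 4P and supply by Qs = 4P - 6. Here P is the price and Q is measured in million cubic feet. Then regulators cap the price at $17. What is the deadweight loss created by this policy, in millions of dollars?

144

In a free market, 178 - 4P = 4P - 6 gives the equilibrium P* = 23, Q* = 86.
Since 17 < 23, the ceiling is binding.
At P = 17: Qd = 178 - 4·17 = 110 and Qs = 4·17 - 6 = 62.
Quantity traded falls to 62. At Q = 62 the demand price is (178 - 62)/4 = 29 and the supply price is (6 + 62)/4 = 17.
Deadweight loss = ½ · (29 - 17) · (86 - 62) = ½ · 12 · 24 = 144.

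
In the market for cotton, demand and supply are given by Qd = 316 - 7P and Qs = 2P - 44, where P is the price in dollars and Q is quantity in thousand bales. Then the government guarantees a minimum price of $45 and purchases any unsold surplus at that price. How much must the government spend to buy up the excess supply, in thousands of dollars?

2025

Equilibrium: 316 - 7P = 2P - 44, so 360 = 9P and P* = 40, Q* = 36.
Since 45 > 40, the floor is binding.
At P = 45: Qd = 316 - 7·45 = 1 and Qs = 2·45 - 44 = 46.
Surplus = Qs - Qd = 45.
Government expenditure = surplus × support price = 45 × 45 = 2025.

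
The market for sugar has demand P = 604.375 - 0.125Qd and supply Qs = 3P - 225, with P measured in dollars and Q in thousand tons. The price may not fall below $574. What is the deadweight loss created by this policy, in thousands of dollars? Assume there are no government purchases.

Rearranging demand gives Qd = 4835 - 8P. Without the control the market clears where 4835 - 8P = 3P - 225, i.e. P* = 460 and Q* = 1155.
Because the floor (574) lies above the market-clearing price, it is binding.
At P = 574: Qd = 4835 - 8·574 = 243 and Qs = 3·574 - 225 = 1497.
Quantity traded falls to 243. At Q = 243 the demand price is (4835 - 243)/8 = 574 and the supply price is (225 + 243)/3 = 156.
Deadweight loss = ½ · (574 - 156) · (1155 - 243) = ½ · 418 · 912 = 190608.

190608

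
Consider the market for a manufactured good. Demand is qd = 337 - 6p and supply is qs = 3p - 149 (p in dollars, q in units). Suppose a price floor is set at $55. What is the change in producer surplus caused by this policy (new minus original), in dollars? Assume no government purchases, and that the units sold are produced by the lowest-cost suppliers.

Without the control the market clears where 337 - 6p = 3p - 149, i.e. p* = 54 and q* = 13.
The floor of 55 is above the equilibrium price 54, so it binds.
At p = 55: qd = 337 - 6·55 = 7 and qs = 3·55 - 149 = 16.
Producer surplus without the control is ½ · (54 - 149/3) · 13 = 169/6.
With the floor, 7 units are sold at 55. The supply price at q = 7 is 52, so PS = ½ · [(55 - 149/3) + (55 - 52)] · 7 = 175/6.
Change in producer surplus = 175/6 - 169/6 = 1.

1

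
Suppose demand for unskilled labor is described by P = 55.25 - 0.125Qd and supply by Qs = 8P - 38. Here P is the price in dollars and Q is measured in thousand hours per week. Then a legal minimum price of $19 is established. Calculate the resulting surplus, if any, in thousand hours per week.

Rearranging demand gives Qd = 442 - 8P. Without the control the market clears where 442 - 8P = 8P - 38, i.e. P* = 30 and Q* = 202.
The floor of 19 is below the equilibrium price 30, so it is not binding; the market clears at P* = 30, Q* = 202.
Since the control does not bind, there is no surplus.

0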